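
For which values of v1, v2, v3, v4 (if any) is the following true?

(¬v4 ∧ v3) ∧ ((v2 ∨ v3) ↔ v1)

v1=T, v2=F, v3=T, v4=F

  ¬v4 ∧ v3 = True
    ¬v4 = True
  (v2 ∨ v3) ↔ v1 = True
    v2 ∨ v3 = True
Both conjuncts True, so the formula holds.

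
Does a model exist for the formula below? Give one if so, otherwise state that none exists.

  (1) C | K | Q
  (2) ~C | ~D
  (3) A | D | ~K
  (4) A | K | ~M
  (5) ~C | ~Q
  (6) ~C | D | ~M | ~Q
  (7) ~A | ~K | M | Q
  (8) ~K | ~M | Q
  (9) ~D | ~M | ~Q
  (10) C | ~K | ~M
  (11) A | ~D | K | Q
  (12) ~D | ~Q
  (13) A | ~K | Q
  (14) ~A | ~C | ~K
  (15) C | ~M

Set Q = False.
Set A = False.
  then (A | ~K | Q) forces K = False.
  then (C | K | Q) forces C = True.
  then (~C | ~D) forces D = False.
  then (A | K | ~M) forces M = False.
All clauses satisfied.

Q = False, A = False, M = False, K = False, D = False, C = True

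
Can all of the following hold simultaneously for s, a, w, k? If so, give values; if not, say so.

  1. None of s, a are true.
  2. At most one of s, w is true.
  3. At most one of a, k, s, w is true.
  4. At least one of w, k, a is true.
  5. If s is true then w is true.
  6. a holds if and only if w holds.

s = False, a = False, w = False, k = True

  (1) {s, a}: 0 true — none ✓
  (2) {s, w}: 0 true — at most one ✓
  (3) {a, k, s, w}: 1 true — at most one ✓
  (4) {w, k, a}: 1 true — at least one ✓
  (5) s=F ⇒ w: vacuous ✓
  (6) a=F, w=F — same ✓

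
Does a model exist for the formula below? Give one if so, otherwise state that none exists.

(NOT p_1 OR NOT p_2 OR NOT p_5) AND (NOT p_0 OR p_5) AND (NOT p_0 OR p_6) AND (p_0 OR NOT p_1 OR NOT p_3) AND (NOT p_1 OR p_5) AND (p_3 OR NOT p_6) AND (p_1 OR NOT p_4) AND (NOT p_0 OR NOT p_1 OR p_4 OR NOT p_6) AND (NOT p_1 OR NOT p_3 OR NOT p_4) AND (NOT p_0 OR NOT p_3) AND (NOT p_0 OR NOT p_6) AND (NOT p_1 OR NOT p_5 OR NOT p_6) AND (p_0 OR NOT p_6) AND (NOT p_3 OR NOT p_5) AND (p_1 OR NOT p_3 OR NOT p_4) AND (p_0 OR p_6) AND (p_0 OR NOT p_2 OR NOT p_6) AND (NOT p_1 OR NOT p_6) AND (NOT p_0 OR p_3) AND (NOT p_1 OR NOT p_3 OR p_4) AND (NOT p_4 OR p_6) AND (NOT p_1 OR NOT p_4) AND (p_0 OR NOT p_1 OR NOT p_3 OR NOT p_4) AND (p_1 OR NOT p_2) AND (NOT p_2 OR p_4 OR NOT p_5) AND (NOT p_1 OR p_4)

Case p_0 = True:
  (NOT p_0 OR p_5) forces p_5 = True.
  (NOT p_0 OR p_6) forces p_6 = True.
  Clause (NOT p_0 OR NOT p_6) is falsified — contradiction.
Case p_0 = False:
  (p_0 OR NOT p_6) forces p_6 = False.
  Clause (p_0 OR p_6) is falsified — contradiction.
Both cases fail, so the formula is unsatisfiable.

The formula is unsatisfiable.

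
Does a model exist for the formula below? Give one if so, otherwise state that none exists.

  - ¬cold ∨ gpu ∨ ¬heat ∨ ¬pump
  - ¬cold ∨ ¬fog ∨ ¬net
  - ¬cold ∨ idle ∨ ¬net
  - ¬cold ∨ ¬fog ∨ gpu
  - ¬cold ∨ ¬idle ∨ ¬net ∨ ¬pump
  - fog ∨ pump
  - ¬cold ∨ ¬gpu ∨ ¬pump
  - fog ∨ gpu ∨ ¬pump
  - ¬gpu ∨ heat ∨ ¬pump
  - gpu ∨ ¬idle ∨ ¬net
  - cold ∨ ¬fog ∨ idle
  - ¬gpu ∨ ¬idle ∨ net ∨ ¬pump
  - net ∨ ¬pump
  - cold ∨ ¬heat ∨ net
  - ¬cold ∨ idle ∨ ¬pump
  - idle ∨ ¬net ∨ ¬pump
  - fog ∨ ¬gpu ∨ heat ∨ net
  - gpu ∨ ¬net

heat=T; fog=T; net=T; idle=T; cold=F; pump=F; gpu=T

Set heat = True.
Set fog = True.
Set net = True.
  then (¬cold ∨ ¬fog ∨ ¬net) forces cold = False.
  then (cold ∨ ¬fog ∨ idle) forces idle = True.
  then (gpu ∨ ¬net) forces gpu = True.
Set pump = False.
All clauses satisfied.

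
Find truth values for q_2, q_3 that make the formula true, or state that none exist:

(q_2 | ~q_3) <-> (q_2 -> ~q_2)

q_2=F, q_3=F

  (q_2 | ~q_3) <-> (q_2 -> ~q_2) = True
    q_2 | ~q_3 = True
      ~q_3 = True
    q_2 -> ~q_2 = True
      ~q_2 = True
The formula evaluates to True.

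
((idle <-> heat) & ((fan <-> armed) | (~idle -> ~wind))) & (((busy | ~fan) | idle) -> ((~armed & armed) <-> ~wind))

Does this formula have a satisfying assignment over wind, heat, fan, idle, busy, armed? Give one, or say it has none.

wind=T; heat=F; fan=F; idle=F; busy=T; armed=F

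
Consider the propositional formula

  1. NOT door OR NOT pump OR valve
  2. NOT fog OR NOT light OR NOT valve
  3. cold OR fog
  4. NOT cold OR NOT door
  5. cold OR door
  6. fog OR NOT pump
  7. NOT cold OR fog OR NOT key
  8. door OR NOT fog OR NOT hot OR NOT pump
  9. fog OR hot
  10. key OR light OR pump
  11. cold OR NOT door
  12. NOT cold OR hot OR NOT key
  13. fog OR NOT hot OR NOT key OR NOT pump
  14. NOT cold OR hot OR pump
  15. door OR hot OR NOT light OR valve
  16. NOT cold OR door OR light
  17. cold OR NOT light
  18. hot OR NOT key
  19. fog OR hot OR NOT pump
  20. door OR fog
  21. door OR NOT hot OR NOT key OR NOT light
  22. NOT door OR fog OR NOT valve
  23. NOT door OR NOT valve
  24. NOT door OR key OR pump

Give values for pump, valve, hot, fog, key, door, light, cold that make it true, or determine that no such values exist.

pump=F, valve=F, hot=T, fog=T, key=F, door=F, light=T, cold=T

Set pump = False.
Set valve = False.
Try hot = False:
  (fog OR hot) forces fog = True.
  (NOT cold OR hot OR pump) forces cold = False.
  (cold OR door) forces door = True.
  clause (cold OR NOT door) is falsified — backtrack.
So hot = True.
Set fog = True.
Set key = False.
  then (key OR light OR pump) forces light = True.
  then (cold OR NOT light) forces cold = True.
  then (NOT door OR key OR pump) forces door = False.
All clauses satisfied.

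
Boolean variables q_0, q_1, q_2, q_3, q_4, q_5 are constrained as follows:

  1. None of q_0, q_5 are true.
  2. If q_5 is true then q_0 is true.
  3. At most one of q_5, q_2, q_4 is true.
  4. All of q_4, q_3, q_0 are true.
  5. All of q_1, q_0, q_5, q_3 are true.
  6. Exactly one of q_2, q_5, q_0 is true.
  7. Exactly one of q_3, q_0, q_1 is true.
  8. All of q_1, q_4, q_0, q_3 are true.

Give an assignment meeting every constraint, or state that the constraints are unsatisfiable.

Case q_0 = True:
  Constraint (1) is violated (q_0=T) — contradiction.
Case q_0 = False:
  Constraint (4) is violated (q_0=F) — contradiction.
Both cases fail — unsatisfiable.

The formula is unsatisfiable.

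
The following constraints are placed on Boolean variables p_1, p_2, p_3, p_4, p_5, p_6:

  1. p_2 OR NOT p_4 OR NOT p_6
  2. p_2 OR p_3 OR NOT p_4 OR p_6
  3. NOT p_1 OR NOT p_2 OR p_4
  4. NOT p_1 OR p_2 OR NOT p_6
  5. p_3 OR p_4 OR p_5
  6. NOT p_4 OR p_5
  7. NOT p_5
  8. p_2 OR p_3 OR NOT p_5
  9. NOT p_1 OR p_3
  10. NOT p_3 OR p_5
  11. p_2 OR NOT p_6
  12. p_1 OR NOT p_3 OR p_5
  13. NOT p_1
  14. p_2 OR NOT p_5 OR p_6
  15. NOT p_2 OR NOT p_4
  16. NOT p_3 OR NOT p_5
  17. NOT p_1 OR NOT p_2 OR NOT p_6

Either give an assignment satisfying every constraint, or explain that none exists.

Case p_5 = True:
  Clause (NOT p_5) is falsified — contradiction.
Case p_5 = False:
  (NOT p_4 OR p_5) forces p_4 = False.
  (p_3 OR p_4 OR p_5) forces p_3 = True.
  Clause (NOT p_3 OR p_5) is falsified — contradiction.
Both cases fail, so the formula is unsatisfiable.

No satisfying assignment exists.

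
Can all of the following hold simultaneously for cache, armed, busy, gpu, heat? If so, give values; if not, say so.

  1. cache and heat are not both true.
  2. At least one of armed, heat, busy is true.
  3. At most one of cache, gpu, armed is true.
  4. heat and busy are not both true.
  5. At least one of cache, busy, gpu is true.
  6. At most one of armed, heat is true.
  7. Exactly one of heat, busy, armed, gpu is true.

cache: False, armed: False, busy: True, gpu: False, heat: False

  (1) cache=F, heat=F — not both ✓
  (2) {armed, heat, busy}: 1 true — at least one ✓
  (3) {cache, gpu, armed}: 0 true — at most one ✓
  (4) heat=F, busy=T — not both ✓
  (5) {cache, busy, gpu}: 1 true — at least one ✓
  (6) {armed, heat}: 0 true — at most one ✓
  (7) {heat, busy, armed, gpu}: 1 true — exactly one ✓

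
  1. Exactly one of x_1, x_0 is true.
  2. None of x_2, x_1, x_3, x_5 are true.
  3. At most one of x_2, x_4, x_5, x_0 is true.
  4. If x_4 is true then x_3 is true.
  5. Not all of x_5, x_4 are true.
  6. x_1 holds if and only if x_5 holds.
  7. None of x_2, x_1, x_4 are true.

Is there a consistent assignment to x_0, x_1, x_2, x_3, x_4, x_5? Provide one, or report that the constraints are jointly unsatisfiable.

x_0=T, x_1=F, x_2=F, x_3=F, x_4=F, x_5=F

  (1) {x_1, x_0}: 1 true — exactly one ✓
  (2) {x_2, x_1, x_3, x_5}: 0 true — none ✓
  (3) {x_2, x_4, x_5, x_0}: 1 true — at most one ✓
  (4) x_4=F ⇒ x_3: vacuous ✓
  (5) {x_5, x_4}: 0/2 true — not all ✓
  (6) x_1=F, x_5=F — same ✓
  (7) {x_2, x_1, x_4}: 0 true — none ✓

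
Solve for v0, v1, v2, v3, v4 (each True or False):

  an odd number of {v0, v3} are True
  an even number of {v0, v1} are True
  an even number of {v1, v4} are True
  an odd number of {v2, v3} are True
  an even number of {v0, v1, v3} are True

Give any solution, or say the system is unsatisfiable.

v0=T; v1=T; v2=T; v3=F; v4=T

{v0, v3}: 1 true → odd ✓
{v0, v1}: 2 true → even ✓
{v1, v4}: 2 true → even ✓
{v2, v3}: 1 true → odd ✓
{v0, v1, v3}: 2 true → even ✓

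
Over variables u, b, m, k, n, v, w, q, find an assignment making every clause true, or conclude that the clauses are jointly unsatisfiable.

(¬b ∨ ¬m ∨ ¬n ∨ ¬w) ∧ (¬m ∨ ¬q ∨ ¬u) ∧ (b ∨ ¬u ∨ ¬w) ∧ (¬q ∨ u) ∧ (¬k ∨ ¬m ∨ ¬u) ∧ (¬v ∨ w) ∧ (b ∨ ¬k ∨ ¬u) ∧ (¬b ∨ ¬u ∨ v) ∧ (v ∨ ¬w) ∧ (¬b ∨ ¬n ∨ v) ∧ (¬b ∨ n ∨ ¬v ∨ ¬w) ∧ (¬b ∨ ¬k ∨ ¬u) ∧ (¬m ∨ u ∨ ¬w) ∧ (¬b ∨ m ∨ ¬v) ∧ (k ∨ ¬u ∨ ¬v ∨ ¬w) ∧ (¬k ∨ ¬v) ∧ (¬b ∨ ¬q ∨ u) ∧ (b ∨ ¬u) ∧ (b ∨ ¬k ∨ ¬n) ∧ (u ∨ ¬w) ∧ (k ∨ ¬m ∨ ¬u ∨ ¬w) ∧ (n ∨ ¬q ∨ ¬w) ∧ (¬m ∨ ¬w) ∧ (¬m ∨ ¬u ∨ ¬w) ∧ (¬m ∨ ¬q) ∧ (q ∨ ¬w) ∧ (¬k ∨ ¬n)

u = False; b = False; m = False; k = True; n = False; v = False; w = False; q = False

Set u = False.
  then (¬q ∨ u) forces q = False.
  then (u ∨ ¬w) forces w = False.
  then (¬v ∨ w) forces v = False.
Set b = False.
Set m = False.
Set k = True.
  then (b ∨ ¬k ∨ ¬n) forces n = False.
All clauses satisfied.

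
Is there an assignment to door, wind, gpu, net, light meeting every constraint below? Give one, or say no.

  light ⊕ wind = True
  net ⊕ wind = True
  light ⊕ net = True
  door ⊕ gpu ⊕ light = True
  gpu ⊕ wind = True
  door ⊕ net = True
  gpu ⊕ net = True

Adding constraints 1, 2, 3 mod 2: every variable appears an even number of times on the left, so the left side is 0.
But the right sides sum to 1 (mod 2). 0 ≠ 1 — the system is inconsistent.

No satisfying assignment exists.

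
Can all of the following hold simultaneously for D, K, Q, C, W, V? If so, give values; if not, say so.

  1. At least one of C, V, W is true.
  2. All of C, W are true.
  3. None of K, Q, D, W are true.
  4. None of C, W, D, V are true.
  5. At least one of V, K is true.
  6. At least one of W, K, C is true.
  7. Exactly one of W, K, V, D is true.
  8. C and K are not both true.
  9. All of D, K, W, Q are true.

Case D = True:
  Constraint (3) is violated (D=T) — contradiction.
Case D = False:
  Constraint (9) is violated (D=F) — contradiction.
Both cases fail — unsatisfiable.

No satisfying assignment exists.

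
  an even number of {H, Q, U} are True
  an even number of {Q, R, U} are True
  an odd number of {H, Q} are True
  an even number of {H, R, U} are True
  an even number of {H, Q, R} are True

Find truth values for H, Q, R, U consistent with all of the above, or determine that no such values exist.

No satisfying assignment exists.

Adding constraints 2, 3, 4 mod 2: every variable appears an even number of times on the left, so the left side is 0.
But the right sides sum to 1 (mod 2). 0 ≠ 1 — the system is inconsistent.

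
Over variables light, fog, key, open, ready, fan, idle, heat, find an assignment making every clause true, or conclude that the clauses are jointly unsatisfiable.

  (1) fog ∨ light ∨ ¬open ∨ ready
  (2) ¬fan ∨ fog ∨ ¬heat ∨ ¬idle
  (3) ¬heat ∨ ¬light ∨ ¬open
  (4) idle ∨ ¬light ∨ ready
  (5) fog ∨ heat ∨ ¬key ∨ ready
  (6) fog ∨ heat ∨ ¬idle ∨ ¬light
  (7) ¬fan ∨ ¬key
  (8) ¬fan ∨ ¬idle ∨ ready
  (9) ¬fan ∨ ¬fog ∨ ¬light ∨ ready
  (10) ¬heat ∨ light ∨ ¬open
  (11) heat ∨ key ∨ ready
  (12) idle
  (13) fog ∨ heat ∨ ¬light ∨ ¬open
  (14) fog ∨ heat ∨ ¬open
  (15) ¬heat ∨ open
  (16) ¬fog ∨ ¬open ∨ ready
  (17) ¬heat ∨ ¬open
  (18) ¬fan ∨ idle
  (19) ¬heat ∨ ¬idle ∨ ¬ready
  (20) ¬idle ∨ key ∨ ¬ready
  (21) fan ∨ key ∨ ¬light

light = False; fog = True; key = True; open = False; ready = False; fan = False; idle = True; heat = False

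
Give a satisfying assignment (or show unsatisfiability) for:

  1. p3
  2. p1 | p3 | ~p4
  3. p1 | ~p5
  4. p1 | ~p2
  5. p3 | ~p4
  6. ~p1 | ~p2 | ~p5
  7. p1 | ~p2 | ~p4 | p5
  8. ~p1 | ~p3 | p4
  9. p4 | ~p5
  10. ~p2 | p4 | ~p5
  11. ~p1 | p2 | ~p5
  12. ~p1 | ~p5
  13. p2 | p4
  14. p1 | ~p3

p1=T; p2=T; p3=T; p4=T; p5=F

Unit clause (p3) forces p3 = True.
In (p1 | ~p3) only p1 is left, so p1 = True.
In (~p1 | ~p3 | p4) only p4 is left, so p4 = True.
In (~p1 | ~p5) only ~p5 is left, so p5 = False.
Set p2 = True.
All clauses satisfied.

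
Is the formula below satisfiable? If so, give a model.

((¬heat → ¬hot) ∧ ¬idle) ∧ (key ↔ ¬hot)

idle=F, hot=T, heat=T, key=F

  (¬heat → ¬hot) ∧ ¬idle = True
    ¬heat → ¬hot = True
      ¬heat = False
      ¬hot = False
    ¬idle = True
  key ↔ ¬hot = True
    ¬hot = False
Both conjuncts True, so the formula holds.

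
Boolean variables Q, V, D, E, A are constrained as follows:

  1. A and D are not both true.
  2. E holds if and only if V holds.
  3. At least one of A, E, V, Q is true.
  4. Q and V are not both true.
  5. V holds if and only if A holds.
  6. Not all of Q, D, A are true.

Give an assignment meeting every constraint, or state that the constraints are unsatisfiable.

Q = True, V = False, D = False, E = False, A = False

  (1) A=F, D=F — not both ✓
  (2) E=F, V=F — same ✓
  (3) {A, E, V, Q}: 1 true — at least one ✓
  (4) Q=T, V=F — not both ✓
  (5) V=F, A=F — same ✓
  (6) {Q, D, A}: 1/3 true — not all ✓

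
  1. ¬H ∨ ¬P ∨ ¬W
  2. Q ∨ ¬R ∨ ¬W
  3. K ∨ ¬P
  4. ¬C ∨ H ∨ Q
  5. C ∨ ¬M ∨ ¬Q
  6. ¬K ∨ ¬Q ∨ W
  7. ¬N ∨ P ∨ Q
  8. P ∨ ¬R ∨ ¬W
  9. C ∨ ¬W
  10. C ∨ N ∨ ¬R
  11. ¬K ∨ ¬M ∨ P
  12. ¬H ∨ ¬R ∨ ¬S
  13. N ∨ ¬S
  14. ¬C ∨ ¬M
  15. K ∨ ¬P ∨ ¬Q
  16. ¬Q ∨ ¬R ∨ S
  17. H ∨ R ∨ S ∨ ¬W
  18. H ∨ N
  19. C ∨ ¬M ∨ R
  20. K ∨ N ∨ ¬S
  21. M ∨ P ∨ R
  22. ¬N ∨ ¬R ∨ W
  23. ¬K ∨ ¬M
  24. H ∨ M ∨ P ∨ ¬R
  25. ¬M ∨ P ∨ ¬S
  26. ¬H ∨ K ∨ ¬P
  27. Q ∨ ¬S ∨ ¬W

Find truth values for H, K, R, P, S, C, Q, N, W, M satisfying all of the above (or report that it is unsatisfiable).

Set H = True.
Set K = True.
  then (¬K ∨ ¬M) forces M = False.
Set R = True.
  then (¬H ∨ ¬R ∨ ¬S) forces S = False.
  then (¬Q ∨ ¬R ∨ S) forces Q = False.
  then (Q ∨ ¬R ∨ ¬W) forces W = False.
  then (¬N ∨ ¬R ∨ W) forces N = False.
  then (C ∨ N ∨ ¬R) forces C = True.
Set P = True.
All clauses satisfied.

H: True; K: True; R: True; P: True; S: False; C: True; Q: False; N: False; W: False; M: False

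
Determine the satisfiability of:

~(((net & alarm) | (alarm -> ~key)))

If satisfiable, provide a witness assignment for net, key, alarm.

net = False, key = True, alarm = True

  ~(((net & alarm) | (alarm -> ~key))) = True
    (net & alarm) | (alarm -> ~key) = False
      net & alarm = False
      alarm -> ~key = False
        ~key = False
The formula evaluates to True.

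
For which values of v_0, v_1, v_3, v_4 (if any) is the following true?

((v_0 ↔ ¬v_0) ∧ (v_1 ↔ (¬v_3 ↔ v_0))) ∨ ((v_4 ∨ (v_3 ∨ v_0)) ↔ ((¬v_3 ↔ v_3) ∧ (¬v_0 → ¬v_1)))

v_0 = False, v_1 = False, v_3 = False, v_4 = False

  ((v_0 ↔ ¬v_0) ∧ (v_1 ↔ (¬v_3 ↔ v_0))) ∨ ((v_4 ∨ (v_3 ∨ v_0)) ↔ ((¬v_3 ↔ v_3) ∧ (¬v_0 → ¬v_1))) = True
    (v_0 ↔ ¬v_0) ∧ (v_1 ↔ (¬v_3 ↔ v_0)) = False
      v_0 ↔ ¬v_0 = False
        ¬v_0 = True
      v_1 ↔ (¬v_3 ↔ v_0) = True
        ¬v_3 ↔ v_0 = False
          ¬v_3 = True
    (v_4 ∨ (v_3 ∨ v_0)) ↔ ((¬v_3 ↔ v_3) ∧ (¬v_0 → ¬v_1)) = True
      v_4 ∨ (v_3 ∨ v_0) = False
        v_3 ∨ v_0 = False
      (¬v_3 ↔ v_3) ∧ (¬v_0 → ¬v_1) = False
        ¬v_3 ↔ v_3 = False
          ¬v_3 = True
        ¬v_0 → ¬v_1 = True
          ¬v_0 = True
          ¬v_1 = True
The formula evaluates to True.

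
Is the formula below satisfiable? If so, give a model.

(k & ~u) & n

u=F; k=T; n=T

  k & ~u = True
    ~u = True
Both conjuncts True, so the formula holds.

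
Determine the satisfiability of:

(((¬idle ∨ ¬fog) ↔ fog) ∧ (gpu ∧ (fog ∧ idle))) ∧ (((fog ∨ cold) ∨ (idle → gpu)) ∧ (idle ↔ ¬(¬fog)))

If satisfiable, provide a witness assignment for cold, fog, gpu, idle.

Case fog = True: the formula simplifies to (¬idle ∧ (gpu ∧ idle)) ∧ idle.
  idle = True: the conjunct ¬idle is False.
  idle = False: the conjunct idle is False.
Case fog = False: the conjunct (¬idle ∨ ¬fog) ↔ fog becomes (¬idle ∨ True) ↔ False = False.
Both cases fail — unsatisfiable.

No satisfying assignment exists.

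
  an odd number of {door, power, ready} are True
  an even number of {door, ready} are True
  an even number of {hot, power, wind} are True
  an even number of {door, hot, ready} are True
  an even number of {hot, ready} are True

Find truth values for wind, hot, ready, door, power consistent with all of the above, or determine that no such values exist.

wind = True, hot = False, ready = False, door = False, power = True

{door, power, ready}: 1 true → odd ✓
{door, ready}: 0 true → even ✓
{hot, power, wind}: 2 true → even ✓
{door, hot, ready}: 0 true → even ✓
{hot, ready}: 0 true → even ✓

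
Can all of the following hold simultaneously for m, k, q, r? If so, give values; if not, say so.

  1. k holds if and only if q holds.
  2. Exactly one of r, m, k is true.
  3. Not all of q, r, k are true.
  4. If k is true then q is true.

m: False, k: False, q: False, r: True

  (1) k=F, q=F — same ✓
  (2) {r, m, k}: 1 true — exactly one ✓
  (3) {q, r, k}: 1/3 true — not all ✓
  (4) k=F ⇒ q: vacuous ✓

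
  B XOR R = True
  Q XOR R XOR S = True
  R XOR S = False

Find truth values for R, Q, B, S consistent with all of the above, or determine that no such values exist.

R: True, Q: True, B: False, S: True

B XOR R = F XOR T = True ✓
Q XOR R XOR S = T XOR T XOR T = True ✓
R XOR S = T XOR T = False ✓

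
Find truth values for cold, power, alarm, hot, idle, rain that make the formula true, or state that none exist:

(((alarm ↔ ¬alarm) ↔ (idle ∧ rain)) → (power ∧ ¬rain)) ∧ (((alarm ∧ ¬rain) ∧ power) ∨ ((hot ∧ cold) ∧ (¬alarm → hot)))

cold = True; power = True; alarm = True; hot = False; idle = True; rain = False

  ((alarm ↔ ¬alarm) ↔ (idle ∧ rain)) → (power ∧ ¬rain) = True
    (alarm ↔ ¬alarm) ↔ (idle ∧ rain) = True
      alarm ↔ ¬alarm = False
        ¬alarm = False
      idle ∧ rain = False
    power ∧ ¬rain = True
      ¬rain = True
  ((alarm ∧ ¬rain) ∧ power) ∨ ((hot ∧ cold) ∧ (¬alarm → hot)) = True
    (alarm ∧ ¬rain) ∧ power = True
      alarm ∧ ¬rain = True
        ¬rain = True
    (hot ∧ cold) ∧ (¬alarm → hot) = False
      hot ∧ cold = False
      ¬alarm → hot = True
        ¬alarm = False
Both conjuncts True, so the formula holds.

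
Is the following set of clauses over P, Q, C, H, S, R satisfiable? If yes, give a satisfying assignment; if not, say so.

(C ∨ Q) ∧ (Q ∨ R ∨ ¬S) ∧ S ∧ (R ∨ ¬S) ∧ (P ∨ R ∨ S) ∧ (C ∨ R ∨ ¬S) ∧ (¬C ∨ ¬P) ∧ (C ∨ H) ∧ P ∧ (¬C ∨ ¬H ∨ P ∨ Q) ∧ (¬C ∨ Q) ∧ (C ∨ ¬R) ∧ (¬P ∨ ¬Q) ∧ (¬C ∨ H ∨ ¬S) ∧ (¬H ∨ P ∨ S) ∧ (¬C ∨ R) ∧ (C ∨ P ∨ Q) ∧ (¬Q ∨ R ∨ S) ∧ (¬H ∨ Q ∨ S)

Case P = True:
  (S) forces S = True.
  (R ∨ ¬S) forces R = True.
  (¬C ∨ ¬P) forces C = False.
  Clause (C ∨ ¬R) is falsified — contradiction.
Case P = False:
  Clause (P) is falsified — contradiction.
Both cases fail, so the formula is unsatisfiable.

Unsatisfiable — no assignment works.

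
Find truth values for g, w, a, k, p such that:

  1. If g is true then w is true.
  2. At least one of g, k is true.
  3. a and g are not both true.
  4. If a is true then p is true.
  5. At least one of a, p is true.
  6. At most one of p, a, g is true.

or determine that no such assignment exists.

g = False; w = True; a = False; k = True; p = True

  (1) g=F ⇒ w: vacuous ✓
  (2) {g, k}: 1 true — at least one ✓
  (3) a=F, g=F — not both ✓
  (4) a=F ⇒ p: vacuous ✓
  (5) {a, p}: 1 true — at least one ✓
  (6) {p, a, g}: 1 true — at most one ✓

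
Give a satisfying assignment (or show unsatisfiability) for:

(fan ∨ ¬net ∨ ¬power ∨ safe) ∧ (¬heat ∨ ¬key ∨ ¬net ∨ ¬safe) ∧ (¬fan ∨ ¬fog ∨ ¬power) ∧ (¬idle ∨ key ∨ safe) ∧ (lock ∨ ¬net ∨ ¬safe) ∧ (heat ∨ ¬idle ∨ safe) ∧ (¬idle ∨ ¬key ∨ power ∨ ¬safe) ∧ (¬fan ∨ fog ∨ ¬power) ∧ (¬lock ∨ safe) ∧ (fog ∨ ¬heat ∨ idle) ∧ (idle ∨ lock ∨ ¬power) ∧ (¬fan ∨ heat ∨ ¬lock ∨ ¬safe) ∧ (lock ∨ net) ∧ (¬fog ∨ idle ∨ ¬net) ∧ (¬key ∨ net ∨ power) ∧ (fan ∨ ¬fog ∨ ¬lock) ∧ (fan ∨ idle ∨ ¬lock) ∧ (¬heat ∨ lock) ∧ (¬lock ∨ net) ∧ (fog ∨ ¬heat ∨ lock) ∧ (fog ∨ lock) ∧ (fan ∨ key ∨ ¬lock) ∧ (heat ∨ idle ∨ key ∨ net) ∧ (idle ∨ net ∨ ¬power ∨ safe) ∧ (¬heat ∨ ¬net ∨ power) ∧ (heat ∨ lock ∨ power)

key = True, heat = False, power = True, lock = True, net = True, fan = False, fog = False, idle = True, safe = True

Set key = True.
Try heat = True:
  (¬heat ∨ lock) forces lock = True.
  (¬lock ∨ safe) forces safe = True.
  (¬heat ∨ ¬key ∨ ¬net ∨ ¬safe) forces net = False.
  clause (¬lock ∨ net) is falsified — backtrack.
So heat = False.
Set power = True.
Set lock = True.
  then (¬lock ∨ safe) forces safe = True.
  then (¬fan ∨ heat ∨ ¬lock ∨ ¬safe) forces fan = False.
  then (fan ∨ ¬fog ∨ ¬lock) forces fog = False.
  then (fan ∨ idle ∨ ¬lock) forces idle = True.
  then (¬lock ∨ net) forces net = True.
All clauses satisfied.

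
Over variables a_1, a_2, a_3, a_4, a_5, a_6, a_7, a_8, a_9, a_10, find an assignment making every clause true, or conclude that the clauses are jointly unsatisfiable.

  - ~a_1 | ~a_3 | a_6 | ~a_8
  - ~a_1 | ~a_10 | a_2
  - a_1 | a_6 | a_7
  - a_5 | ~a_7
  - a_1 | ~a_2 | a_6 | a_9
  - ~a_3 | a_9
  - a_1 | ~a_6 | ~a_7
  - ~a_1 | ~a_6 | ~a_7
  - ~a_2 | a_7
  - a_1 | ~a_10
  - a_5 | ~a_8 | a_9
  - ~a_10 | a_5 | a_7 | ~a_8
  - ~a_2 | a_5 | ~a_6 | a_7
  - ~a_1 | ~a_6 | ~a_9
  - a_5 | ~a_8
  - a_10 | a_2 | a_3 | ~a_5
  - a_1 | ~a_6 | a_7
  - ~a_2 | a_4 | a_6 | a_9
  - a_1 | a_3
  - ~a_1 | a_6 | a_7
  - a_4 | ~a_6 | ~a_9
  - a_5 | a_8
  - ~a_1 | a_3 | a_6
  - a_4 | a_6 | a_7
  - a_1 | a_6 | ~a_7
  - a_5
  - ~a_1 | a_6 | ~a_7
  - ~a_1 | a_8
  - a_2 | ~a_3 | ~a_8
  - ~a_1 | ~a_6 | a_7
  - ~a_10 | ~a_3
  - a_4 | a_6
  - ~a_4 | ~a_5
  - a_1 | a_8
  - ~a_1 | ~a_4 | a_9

No satisfying assignment exists.

Case a_5 = True:
  (~a_4 | ~a_5) forces a_4 = False.
  (a_4 | a_6) forces a_6 = True.
  (a_4 | ~a_6 | ~a_9) forces a_9 = False.
  (~a_3 | a_9) forces a_3 = False.
  (a_1 | a_3) forces a_1 = True.
  (~a_1 | ~a_6 | ~a_7) forces a_7 = False.
  Clause (~a_1 | ~a_6 | a_7) is falsified — contradiction.
Case a_5 = False:
  Clause (a_5) is falsified — contradiction.
Both cases fail, so the formula is unsatisfiable.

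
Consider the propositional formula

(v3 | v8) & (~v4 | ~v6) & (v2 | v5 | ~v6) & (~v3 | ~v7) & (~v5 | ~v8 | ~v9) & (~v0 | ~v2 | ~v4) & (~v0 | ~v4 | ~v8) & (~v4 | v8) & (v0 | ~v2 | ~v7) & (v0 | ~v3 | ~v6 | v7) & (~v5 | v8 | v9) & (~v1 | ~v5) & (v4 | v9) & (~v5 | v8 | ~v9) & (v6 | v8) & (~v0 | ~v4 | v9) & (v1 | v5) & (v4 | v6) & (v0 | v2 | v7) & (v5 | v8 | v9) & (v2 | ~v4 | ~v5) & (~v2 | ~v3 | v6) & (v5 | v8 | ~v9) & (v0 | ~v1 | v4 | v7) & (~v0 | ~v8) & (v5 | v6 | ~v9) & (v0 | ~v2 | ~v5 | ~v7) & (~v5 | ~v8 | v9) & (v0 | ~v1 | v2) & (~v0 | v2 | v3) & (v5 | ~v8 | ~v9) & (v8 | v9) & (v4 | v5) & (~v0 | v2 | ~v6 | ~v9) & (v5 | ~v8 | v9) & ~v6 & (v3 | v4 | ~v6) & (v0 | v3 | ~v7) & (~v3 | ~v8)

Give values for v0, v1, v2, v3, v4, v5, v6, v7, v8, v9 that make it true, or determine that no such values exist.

Unsatisfiable — no assignment works.

Case v9 = True:
  (~v6) forces v6 = False.
  (v6 | v8) forces v8 = True.
  (~v5 | ~v8 | ~v9) forces v5 = False.
  Clause (v5 | v6 | ~v9) is falsified — contradiction.
Case v9 = False:
  (v4 | v9) forces v4 = True.
  (~v4 | ~v6) forces v6 = False.
  (~v4 | v8) forces v8 = True.
  (~v0 | ~v4 | ~v8) forces v0 = False.
  (~v5 | ~v8 | v9) forces v5 = False.
  Clause (v5 | ~v8 | v9) is falsified — contradiction.
Both cases fail, so the formula is unsatisfiable.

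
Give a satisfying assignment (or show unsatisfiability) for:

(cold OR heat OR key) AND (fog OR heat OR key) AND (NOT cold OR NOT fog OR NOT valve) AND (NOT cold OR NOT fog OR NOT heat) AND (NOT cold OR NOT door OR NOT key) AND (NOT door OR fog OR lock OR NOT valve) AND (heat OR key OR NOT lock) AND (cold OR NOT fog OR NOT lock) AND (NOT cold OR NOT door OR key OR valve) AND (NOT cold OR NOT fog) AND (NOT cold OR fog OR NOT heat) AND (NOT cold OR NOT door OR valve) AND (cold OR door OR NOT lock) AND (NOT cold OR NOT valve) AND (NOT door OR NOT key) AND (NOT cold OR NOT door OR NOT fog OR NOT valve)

cold = True, heat = False, fog = False, key = True, door = False, lock = True, valve = False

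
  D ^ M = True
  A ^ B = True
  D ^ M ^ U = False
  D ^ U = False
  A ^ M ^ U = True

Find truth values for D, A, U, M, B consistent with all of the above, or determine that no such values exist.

D = True, A = False, U = True, M = False, B = True

D ^ M = T ^ F = True ✓
A ^ B = F ^ T = True ✓
D ^ M ^ U = T ^ F ^ T = False ✓
D ^ U = T ^ T = False ✓
A ^ M ^ U = F ^ F ^ T = True ✓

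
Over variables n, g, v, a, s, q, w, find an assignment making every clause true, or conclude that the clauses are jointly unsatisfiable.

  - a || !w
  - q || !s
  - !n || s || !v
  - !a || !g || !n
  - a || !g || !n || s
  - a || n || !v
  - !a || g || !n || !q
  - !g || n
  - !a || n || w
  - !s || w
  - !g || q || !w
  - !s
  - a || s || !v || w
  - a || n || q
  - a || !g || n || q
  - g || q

Unit clause (!s) forces s = False.
Set n = True.
  then (!n || s || !v) forces v = False.
Set g = False.
  then (g || q) forces q = True.
  then (!a || g || !n || !q) forces a = False.
  then (a || !w) forces w = False.
All clauses satisfied.

n = True, g = False, v = False, a = False, s = False, q = True, w = False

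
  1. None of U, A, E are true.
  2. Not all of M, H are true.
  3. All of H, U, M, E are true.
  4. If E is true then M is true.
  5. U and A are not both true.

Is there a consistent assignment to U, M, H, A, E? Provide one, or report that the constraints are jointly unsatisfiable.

Case U = True:
  Constraint (1) is violated (U=T) — contradiction.
Case U = False:
  Constraint (3) is violated (U=F) — contradiction.
Both cases fail — unsatisfiable.

Unsatisfiable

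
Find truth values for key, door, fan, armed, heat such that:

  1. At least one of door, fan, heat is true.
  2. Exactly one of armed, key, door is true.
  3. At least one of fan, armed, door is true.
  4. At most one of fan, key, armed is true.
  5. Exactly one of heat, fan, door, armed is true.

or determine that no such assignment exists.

key = False; door = True; fan = False; armed = False; heat = False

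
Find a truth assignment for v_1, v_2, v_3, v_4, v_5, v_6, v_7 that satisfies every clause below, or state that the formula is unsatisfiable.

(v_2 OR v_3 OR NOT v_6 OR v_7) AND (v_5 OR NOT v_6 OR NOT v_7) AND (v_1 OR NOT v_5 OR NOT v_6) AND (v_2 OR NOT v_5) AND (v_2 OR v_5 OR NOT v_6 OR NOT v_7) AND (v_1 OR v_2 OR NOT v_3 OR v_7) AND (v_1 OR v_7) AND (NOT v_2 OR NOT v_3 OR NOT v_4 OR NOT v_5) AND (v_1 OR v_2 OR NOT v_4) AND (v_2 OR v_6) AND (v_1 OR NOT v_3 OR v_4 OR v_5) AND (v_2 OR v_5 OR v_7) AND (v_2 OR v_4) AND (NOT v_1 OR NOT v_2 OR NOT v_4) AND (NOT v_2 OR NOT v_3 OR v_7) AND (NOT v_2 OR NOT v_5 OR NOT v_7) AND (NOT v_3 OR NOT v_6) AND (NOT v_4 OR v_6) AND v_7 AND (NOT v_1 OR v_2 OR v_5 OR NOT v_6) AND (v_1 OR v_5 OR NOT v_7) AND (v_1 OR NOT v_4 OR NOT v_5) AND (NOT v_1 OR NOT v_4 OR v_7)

v_1 = True; v_2 = True; v_3 = False; v_4 = False; v_5 = False; v_6 = False; v_7 = True

Unit clause (v_7) forces v_7 = True.
Try v_1 = False:
  (v_1 OR v_5 OR NOT v_7) forces v_5 = True.
  (v_1 OR NOT v_5 OR NOT v_6) forces v_6 = False.
  (v_2 OR NOT v_5) forces v_2 = True.
  clause (NOT v_2 OR NOT v_5 OR NOT v_7) is falsified — backtrack.
So v_1 = True.
Set v_2 = True.
  then (NOT v_1 OR NOT v_2 OR NOT v_4) forces v_4 = False.
  then (NOT v_2 OR NOT v_5 OR NOT v_7) forces v_5 = False.
  then (v_5 OR NOT v_6 OR NOT v_7) forces v_6 = False.
Set v_3 = False.
All clauses satisfied.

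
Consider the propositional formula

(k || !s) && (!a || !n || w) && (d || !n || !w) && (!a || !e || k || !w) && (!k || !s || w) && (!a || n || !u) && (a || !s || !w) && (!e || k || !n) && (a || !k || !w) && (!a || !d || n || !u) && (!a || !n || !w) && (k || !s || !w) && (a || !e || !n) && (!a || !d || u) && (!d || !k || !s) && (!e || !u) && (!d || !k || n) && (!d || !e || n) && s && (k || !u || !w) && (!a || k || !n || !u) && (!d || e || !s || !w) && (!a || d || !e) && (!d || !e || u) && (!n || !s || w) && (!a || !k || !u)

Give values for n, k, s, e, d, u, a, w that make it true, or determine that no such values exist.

n: False, k: True, s: True, e: False, d: False, u: False, a: True, w: True

Unit clause (s) forces s = True.
In (k || !s) only k is left, so k = True.
In (!k || !s || w) only w is left, so w = True.
In (a || !s || !w) only a is left, so a = True.
In (!a || !n || !w) only !n is left, so n = False.
In (!d || !k || !s) only !d is left, so d = False.
In (!a || d || !e) only !e is left, so e = False.
In (!a || !k || !u) only !u is left, so u = False.
All clauses satisfied.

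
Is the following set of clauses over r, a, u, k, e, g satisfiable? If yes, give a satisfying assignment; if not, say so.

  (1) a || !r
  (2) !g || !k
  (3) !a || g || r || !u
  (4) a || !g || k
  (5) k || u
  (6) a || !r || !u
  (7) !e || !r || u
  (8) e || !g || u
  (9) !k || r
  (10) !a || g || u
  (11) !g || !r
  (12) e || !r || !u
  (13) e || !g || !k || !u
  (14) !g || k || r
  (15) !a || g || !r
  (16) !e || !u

Try r = True:
  (a || !r) forces a = True.
  (!g || !r) forces g = False.
  clause (!a || g || !r) is falsified — backtrack.
So r = False.
  then (!k || r) forces k = False.
  then (!g || k || r) forces g = False.
  then (k || u) forces u = True.
  then (!e || !u) forces e = False.
  then (!a || g || r || !u) forces a = False.
All clauses satisfied.

r = False; a = False; u = True; k = False; e = False; g = False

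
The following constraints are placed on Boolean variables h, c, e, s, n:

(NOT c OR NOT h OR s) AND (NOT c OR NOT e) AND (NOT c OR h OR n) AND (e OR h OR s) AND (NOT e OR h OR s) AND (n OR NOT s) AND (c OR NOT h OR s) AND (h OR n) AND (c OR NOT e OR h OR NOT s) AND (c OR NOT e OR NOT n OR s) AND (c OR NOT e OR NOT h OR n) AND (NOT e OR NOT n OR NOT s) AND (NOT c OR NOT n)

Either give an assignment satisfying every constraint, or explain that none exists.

Set h = False.
  then (h OR n) forces n = True.
  then (NOT c OR NOT n) forces c = False.
Try e = True:
  (NOT e OR h OR s) forces s = True.
  clause (c OR NOT e OR h OR NOT s) is falsified — backtrack.
So e = False.
  then (e OR h OR s) forces s = True.
All clauses satisfied.

h: False, c: False, e: False, s: True, n: True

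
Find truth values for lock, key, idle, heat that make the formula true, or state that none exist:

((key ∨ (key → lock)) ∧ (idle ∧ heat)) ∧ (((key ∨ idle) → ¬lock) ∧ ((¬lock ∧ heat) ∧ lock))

Case lock = True: the conjunct ¬lock is False.
Case lock = False: the conjunct lock is False.
Both cases fail — unsatisfiable.

No satisfying assignment exists.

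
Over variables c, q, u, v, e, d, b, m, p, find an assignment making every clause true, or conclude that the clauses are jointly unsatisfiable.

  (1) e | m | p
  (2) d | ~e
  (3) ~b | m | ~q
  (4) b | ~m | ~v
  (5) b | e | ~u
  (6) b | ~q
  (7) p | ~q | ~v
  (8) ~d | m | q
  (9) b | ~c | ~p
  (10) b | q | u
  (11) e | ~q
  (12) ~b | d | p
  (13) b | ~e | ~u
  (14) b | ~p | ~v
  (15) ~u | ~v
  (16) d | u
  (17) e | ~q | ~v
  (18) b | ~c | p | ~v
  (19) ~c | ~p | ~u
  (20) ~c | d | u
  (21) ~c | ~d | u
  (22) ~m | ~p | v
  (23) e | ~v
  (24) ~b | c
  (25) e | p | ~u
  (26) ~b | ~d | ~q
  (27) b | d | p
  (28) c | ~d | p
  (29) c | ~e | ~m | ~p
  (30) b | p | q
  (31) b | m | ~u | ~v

Set c = True.
Try q = True:
  (b | ~q) forces b = True.
  (~b | m | ~q) forces m = True.
  (e | ~q) forces e = True.
  (d | ~e) forces d = True.
  clause (~b | ~d | ~q) is falsified — backtrack.
So q = False.
Set u = True.
  then (~u | ~v) forces v = False.
  then (~c | ~p | ~u) forces p = False.
  then (e | p | ~u) forces e = True.
  then (b | p | q) forces b = True.
  then (d | ~e) forces d = True.
  then (~d | m | q) forces m = True.
All clauses satisfied.

c: True; q: False; u: True; v: False; e: True; d: True; b: True; m: True; p: False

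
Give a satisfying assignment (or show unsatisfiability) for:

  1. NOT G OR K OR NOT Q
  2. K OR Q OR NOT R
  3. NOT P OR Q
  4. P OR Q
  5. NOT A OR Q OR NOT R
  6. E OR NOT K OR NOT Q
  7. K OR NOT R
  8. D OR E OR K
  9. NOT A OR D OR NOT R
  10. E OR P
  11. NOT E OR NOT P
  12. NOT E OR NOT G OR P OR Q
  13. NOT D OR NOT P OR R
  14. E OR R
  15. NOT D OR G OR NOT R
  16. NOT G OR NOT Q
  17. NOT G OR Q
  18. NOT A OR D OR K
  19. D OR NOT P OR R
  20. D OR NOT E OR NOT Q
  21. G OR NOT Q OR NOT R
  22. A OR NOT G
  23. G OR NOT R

Q = True, E = True, G = False, K = False, R = False, P = False, D = True, A = False

Try Q = False:
  (NOT P OR Q) forces P = False.
  clause (P OR Q) is falsified — backtrack.
So Q = True.
  then (NOT G OR NOT Q) forces G = False.
  then (G OR NOT Q OR NOT R) forces R = False.
  then (E OR R) forces E = True.
  then (D OR NOT E OR NOT Q) forces D = True.
  then (NOT E OR NOT P) forces P = False.
Set K = False.
Set A = False.
All clauses satisfied.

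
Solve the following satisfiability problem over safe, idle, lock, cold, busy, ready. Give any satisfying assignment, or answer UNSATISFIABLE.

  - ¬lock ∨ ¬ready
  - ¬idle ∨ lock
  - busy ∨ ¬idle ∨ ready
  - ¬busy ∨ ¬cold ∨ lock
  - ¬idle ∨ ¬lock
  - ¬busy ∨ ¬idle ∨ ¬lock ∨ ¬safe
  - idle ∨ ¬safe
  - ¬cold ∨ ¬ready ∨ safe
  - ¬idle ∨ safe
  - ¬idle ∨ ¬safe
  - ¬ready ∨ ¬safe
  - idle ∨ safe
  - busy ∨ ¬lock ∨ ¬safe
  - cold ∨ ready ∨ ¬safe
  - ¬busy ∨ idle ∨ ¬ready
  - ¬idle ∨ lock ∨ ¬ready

Unsatisfiable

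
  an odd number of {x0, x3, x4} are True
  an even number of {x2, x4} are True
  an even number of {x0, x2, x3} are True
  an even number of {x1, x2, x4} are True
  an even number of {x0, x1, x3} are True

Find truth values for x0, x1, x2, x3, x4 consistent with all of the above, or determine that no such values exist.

No satisfying assignment exists.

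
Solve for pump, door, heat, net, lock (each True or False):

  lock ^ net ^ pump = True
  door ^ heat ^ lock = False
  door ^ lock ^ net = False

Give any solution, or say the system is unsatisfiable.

pump = False, door = True, heat = True, net = True, lock = False

lock ^ net ^ pump = F ^ T ^ F = True ✓
door ^ heat ^ lock = T ^ T ^ F = False ✓
door ^ lock ^ net = T ^ F ^ T = False ✓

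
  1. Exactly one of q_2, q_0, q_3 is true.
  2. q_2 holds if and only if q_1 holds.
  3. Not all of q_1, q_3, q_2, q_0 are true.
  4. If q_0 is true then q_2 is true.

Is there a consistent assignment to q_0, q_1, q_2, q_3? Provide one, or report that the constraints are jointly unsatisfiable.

q_0: False, q_1: True, q_2: True, q_3: False

  (1) {q_2, q_0, q_3}: 1 true — exactly one ✓
  (2) q_2=T, q_1=T — same ✓
  (3) {q_1, q_3, q_2, q_0}: 2/4 true — not all ✓
  (4) q_0=F ⇒ q_2: vacuous ✓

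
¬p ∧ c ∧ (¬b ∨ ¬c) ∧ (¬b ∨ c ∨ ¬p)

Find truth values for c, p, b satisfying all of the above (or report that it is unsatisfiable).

Unit clause (¬p) forces p = False.
Unit clause (c) forces c = True.
In (¬b ∨ ¬c) only ¬b is left, so b = False.
Check each clause:
  (¬p): ¬p holds.
  (c): c holds.
  (¬b ∨ ¬c): ¬b holds.
  (¬b ∨ c ∨ ¬p): ¬b holds.
All clauses satisfied.

c = True, p = False, b = False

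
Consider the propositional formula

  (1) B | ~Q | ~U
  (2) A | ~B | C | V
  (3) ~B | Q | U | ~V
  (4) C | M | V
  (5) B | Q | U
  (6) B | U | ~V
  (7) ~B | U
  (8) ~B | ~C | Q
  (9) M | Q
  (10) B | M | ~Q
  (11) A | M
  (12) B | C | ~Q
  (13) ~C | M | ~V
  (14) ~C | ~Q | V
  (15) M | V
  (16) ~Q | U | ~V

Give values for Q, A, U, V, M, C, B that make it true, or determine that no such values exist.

Set Q = False.
  then (M | Q) forces M = True.
Set A = True.
Set U = True.
Set V = False.
Set C = False.
Set B = True.
All clauses satisfied.

Q = False; A = True; U = True; V = False; M = True; C = False; B = True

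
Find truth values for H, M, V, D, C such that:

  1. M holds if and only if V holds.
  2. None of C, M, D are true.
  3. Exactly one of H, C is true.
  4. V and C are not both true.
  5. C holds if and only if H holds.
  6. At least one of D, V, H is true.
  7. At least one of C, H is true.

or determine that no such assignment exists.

The formula is unsatisfiable.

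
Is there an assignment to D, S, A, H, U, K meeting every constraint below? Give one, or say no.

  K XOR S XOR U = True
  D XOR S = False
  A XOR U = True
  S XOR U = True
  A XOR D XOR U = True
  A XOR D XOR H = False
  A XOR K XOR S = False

D = False, S = False, A = False, H = False, U = True, K = False

K XOR S XOR U = F XOR F XOR T = True ✓
D XOR S = F XOR F = False ✓
A XOR U = F XOR T = True ✓
S XOR U = F XOR T = True ✓
A XOR D XOR U = F XOR F XOR T = True ✓
A XOR D XOR H = F XOR F XOR F = False ✓
A XOR K XOR S = F XOR F XOR F = False ✓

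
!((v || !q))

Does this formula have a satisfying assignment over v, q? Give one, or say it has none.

v: False; q: True

  !((v || !q)) = True
    v || !q = False
      !q = False
The formula evaluates to True.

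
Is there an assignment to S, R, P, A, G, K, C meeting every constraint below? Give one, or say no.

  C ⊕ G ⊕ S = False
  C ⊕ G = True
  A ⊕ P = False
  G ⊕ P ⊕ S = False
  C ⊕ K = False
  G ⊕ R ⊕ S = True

S=T, R=T, P=F, A=F, G=T, K=F, C=F

C ⊕ G ⊕ S = F ⊕ T ⊕ T = False ✓
C ⊕ G = F ⊕ T = True ✓
A ⊕ P = F ⊕ F = False ✓
G ⊕ P ⊕ S = T ⊕ F ⊕ T = False ✓
C ⊕ K = F ⊕ F = False ✓
G ⊕ R ⊕ S = T ⊕ T ⊕ T = True ✓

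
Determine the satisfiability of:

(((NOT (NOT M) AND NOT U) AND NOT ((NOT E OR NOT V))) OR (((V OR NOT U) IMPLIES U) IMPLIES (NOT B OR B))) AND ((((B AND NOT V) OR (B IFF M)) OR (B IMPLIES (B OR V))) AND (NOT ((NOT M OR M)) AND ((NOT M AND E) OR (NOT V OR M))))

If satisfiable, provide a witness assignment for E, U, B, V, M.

The conjunct NOT ((NOT M OR M)) is unsatisfiable on its own:
  M=F: evaluates to False.
  M=T: evaluates to False.
So the whole conjunction is unsatisfiable.

UNSATISFIABLE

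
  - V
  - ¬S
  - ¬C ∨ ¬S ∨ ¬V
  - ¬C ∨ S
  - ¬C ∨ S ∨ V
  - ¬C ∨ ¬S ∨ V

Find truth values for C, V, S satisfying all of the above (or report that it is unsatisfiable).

C = False, V = True, S = False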